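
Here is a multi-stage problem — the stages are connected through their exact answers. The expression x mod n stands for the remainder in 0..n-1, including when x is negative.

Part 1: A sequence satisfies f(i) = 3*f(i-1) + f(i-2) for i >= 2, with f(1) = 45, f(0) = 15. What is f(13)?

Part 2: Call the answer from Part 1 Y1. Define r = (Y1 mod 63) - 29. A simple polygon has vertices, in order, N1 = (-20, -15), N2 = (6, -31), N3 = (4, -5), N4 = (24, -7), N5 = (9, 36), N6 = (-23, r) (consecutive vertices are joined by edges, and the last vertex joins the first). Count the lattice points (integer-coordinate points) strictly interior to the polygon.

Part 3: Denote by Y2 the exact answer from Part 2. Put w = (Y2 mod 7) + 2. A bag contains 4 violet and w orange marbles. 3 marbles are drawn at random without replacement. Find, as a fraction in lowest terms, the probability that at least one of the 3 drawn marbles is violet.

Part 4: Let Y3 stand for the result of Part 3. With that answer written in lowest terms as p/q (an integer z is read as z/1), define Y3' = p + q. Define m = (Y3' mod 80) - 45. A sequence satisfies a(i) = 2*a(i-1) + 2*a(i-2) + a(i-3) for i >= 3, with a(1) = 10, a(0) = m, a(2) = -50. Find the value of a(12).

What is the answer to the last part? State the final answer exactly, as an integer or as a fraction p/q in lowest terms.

-908882

Part 1: f(2) = 3*(45) + 1*(15) = 150; iterating: f(2)=150, f(3)=495, f(4)=1635, f(5)=5400, f(6)=17835, f(7)=58905, f(8)=194550, f(9)=642555, f(10)=2122215, f(11)=7009200, f(12)=23149815, f(13)=76458645; answer 76458645
Part 2: Y1 = 76458645; r = -11; cross terms: (-20*-31 - 6*-15)=710, (6*-5 - 4*-31)=94, (4*-7 - 24*-5)=92, (24*36 - 9*-7)=927, (9*-11 - -23*36)=729, (-23*-15 - -20*-11)=125; twice the area = |2677| = 2677; area = 2677/2; boundary points = 2 + 2 + 2 + 1 + 1 + 1 = 9; strictly interior points = area - boundary/2 + 1 = 1335; answer 1335
Part 3: Y2 = 1335; w = 7; total draws C(11,3) = 165; complement C(7,3) = 35; favorable 165 - 35 = 130; P = 26/33; answer 26/33
Part 4: Y3 = 26/33; threaded value p + q = 59; m = 14; a(3) = 2*(-50) + 2*(10) + 1*(14) = -66; iterating: a(3)=-66, a(4)=-222, a(5)=-626, a(6)=-1762, a(7)=-4998, a(8)=-14146, a(9)=-40050, a(10)=-113390, a(11)=-321026, a(12)=-908882; answer -908882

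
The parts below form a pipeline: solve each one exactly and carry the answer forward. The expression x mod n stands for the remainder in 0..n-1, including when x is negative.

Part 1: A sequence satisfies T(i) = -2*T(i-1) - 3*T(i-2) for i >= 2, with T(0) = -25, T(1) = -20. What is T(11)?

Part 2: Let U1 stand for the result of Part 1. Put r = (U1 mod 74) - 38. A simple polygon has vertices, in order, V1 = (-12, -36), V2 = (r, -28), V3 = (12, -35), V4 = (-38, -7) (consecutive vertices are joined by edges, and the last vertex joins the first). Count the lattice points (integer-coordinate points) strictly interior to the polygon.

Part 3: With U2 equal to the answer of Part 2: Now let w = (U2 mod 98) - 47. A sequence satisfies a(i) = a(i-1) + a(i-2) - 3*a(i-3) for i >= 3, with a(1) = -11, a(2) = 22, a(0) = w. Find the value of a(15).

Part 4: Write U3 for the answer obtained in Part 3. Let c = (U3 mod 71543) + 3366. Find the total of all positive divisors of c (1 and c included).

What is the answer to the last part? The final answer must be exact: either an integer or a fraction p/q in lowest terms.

105924

Part 1: T(2) = -2*(-20) - 3*(-25) = 115; iterating: T(2)=115, T(3)=-170, T(4)=-5, T(5)=520, T(6)=-1025, T(7)=490, T(8)=2095, T(9)=-5660, T(10)=5035, T(11)=6910; answer 6910
Part 2: U1 = 6910; r = -10; cross terms: (-12*-28 - -10*-36)=-24, (-10*-35 - 12*-28)=686, (12*-7 - -38*-35)=-1414, (-38*-36 - -12*-7)=1284; twice the area = |532| = 532; area = 266; boundary points = 2 + 1 + 2 + 1 = 6; strictly interior points = area - boundary/2 + 1 = 264; answer 264
Part 3: U2 = 264; w = 21; a(3) = 1*(22) + 1*(-11) - 3*(21) = -52; iterating: a(3)=-52, a(4)=3, a(5)=-115, a(6)=44, a(7)=-80, a(8)=309, a(9)=97, a(10)=646, a(11)=-184, a(12)=171, a(13)=-1951, a(14)=-1228, a(15)=-3692; answer -3692
Part 4: U3 = -3692; c = 71217; 71217 = 3^2 * 41 * 193; sigma = (1 + 3 + 9) * (1 + 41) * (1 + 193) = 13 * 42 * 194 = 105924; answer 105924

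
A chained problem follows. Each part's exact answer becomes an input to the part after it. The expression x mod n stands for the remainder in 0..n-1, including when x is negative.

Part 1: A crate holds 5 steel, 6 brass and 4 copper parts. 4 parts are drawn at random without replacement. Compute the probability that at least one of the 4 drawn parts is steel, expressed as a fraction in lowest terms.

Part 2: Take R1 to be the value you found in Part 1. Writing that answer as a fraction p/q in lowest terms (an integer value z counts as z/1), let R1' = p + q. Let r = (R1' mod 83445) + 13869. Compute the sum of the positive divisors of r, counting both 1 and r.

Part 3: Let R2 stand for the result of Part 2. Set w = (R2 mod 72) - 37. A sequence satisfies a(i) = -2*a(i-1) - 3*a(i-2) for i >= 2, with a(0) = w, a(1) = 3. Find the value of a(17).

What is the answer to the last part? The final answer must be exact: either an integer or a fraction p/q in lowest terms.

-86493

Part 1: total draws C(15,4) = 1365; complement C(10,4) = 210; favorable 1365 - 210 = 1155; P = 11/13; answer 11/13
Part 2: R1 = 11/13; threaded value p + q = 24; r = 13893; 13893 = 3 * 11 * 421; sigma = (1 + 3) * (1 + 11) * (1 + 421) = 4 * 12 * 422 = 20256; answer 20256
Part 3: R2 = 20256; w = -13; a(2) = -2*(3) - 3*(-13) = 33; iterating: a(2)=33, a(3)=-75, a(4)=51, a(5)=123, a(6)=-399, a(7)=429, a(8)=339, a(9)=-1965, a(10)=2913, a(11)=69, a(12)=-8877, a(13)=17547, a(14)=-8463, a(15)=-35715, a(16)=96819, a(17)=-86493; answer -86493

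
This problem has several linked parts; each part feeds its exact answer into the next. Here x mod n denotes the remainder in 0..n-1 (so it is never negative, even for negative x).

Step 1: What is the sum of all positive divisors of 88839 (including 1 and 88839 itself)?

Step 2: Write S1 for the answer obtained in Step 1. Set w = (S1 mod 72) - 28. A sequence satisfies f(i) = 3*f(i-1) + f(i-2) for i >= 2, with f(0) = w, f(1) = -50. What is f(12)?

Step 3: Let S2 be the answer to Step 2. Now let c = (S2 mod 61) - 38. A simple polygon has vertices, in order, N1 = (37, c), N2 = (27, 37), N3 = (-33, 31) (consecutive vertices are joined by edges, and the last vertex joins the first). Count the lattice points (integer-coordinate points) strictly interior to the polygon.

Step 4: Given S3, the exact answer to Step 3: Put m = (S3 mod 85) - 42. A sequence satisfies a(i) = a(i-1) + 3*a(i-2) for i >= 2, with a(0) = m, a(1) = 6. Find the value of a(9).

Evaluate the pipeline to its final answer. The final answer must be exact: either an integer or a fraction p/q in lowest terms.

Step 1: 88839 = 3^2 * 9871; sigma = (1 + 3 + 9) * (1 + 9871) = 13 * 9872 = 128336; answer 128336
Step 2: S1 = 128336; w = 4; f(2) = 3*(-50) + 1*(4) = -146; iterating: f(2)=-146, f(3)=-488, f(4)=-1610, f(5)=-5318, f(6)=-17564, f(7)=-58010, f(8)=-191594, f(9)=-632792, f(10)=-2089970, f(11)=-6902702, f(12)=-22798076; answer -22798076
Step 3: S2 = -22798076; c = -35; cross terms: (37*37 - 27*-35)=2314, (27*31 - -33*37)=2058, (-33*-35 - 37*31)=8; twice the area = |4380| = 4380; area = 2190; boundary points = 2 + 6 + 2 = 10; strictly interior points = area - boundary/2 + 1 = 2186; answer 2186
Step 4: S3 = 2186; m = 19; a(2) = 1*(6) + 3*(19) = 63; iterating: a(2)=63, a(3)=81, a(4)=270, a(5)=513, a(6)=1323, a(7)=2862, a(8)=6831, a(9)=15417; answer 15417

15417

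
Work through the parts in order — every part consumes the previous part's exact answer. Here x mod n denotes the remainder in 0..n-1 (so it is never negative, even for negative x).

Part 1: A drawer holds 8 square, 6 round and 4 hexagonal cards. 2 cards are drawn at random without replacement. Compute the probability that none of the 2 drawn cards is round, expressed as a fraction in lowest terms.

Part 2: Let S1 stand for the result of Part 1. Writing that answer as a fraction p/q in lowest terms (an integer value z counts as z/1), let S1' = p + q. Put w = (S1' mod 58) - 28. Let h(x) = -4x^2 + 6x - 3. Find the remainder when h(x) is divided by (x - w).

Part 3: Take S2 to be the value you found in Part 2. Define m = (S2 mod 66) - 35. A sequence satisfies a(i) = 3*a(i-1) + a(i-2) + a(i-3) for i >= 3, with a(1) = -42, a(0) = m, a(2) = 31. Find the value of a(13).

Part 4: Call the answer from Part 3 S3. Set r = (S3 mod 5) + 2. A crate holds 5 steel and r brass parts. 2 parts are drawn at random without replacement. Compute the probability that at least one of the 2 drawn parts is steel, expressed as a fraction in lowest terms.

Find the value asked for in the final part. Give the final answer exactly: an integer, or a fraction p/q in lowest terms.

Part 1: total draws C(18,2) = 153; favorable C(12,2) = 66; P = 22/51; answer 22/51
Part 2: S1 = 22/51; threaded value p + q = 73; w = -13; remainder = value at the root: -4*(-13)^2 + 6*(-13)^1 - 3 = (-676) + (-78) + (-3) = -757; answer -757
Part 3: S2 = -757; m = 0; a(3) = 3*(31) + 1*(-42) + 1*(0) = 51; iterating: a(3)=51, a(4)=142, a(5)=508, a(6)=1717, a(7)=5801, a(8)=19628, a(9)=66402, a(10)=224635, a(11)=759935, a(12)=2570842, a(13)=8697096; answer 8697096
Part 4: S3 = 8697096; r = 3; total draws C(8,2) = 28; complement C(3,2) = 3; favorable 28 - 3 = 25; P = 25/28; answer 25/28

25/28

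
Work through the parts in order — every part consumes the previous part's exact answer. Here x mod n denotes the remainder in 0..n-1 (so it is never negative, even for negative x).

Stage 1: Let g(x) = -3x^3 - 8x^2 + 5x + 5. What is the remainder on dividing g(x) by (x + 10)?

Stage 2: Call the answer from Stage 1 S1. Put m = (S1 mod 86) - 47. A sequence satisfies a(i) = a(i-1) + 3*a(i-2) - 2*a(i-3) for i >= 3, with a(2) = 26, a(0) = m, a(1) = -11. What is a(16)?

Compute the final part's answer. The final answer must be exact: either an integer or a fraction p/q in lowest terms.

747897

Stage 1: remainder = value at the root: -3*(-10)^3 - 8*(-10)^2 + 5*(-10)^1 + 5 = (3000) + (-800) + (-50) + (5) = 2155; answer 2155
Stage 2: S1 = 2155; m = -42; a(3) = 1*(26) + 3*(-11) - 2*(-42) = 77; iterating: a(3)=77, a(4)=177, a(5)=356, a(6)=733, a(7)=1447, a(8)=2934, a(9)=5809, a(10)=11717, a(11)=23276, a(12)=46809, a(13)=93203, a(14)=187078, a(15)=373069, a(16)=747897; answer 747897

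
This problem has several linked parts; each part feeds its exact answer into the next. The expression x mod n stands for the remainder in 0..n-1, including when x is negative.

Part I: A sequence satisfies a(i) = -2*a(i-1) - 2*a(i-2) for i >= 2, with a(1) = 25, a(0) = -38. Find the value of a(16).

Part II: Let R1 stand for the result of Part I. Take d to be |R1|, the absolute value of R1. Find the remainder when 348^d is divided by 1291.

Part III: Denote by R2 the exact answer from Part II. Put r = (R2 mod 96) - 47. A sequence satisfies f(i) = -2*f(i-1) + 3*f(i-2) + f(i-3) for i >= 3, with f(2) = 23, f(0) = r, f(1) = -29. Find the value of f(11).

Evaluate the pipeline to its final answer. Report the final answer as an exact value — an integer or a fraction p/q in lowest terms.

Part I: a(2) = -2*(25) - 2*(-38) = 26; iterating: a(2)=26, a(3)=-102, a(4)=152, a(5)=-100, a(6)=-104, a(7)=408, a(8)=-608, a(9)=400, a(10)=416, a(11)=-1632, a(12)=2432, a(13)=-1600, a(14)=-1664, a(15)=6528, a(16)=-9728; answer -9728
Part II: R1 = -9728; d = 9728; squarings mod 1291: 348^1=348, 348^2=1041, 348^4=532, 348^8=295, 348^16=528, 348^32=1219, 348^64=20, 348^128=400, 348^256=1207, 348^512=601, 348^1024=1012, 348^2048=381, 348^4096=569, 348^8192=1011; 348^9728 = 348^512 * 348^1024 * 348^8192 = 323 (mod 1291); answer 323
Part III: R2 = 323; r = -12; f(3) = -2*(23) + 3*(-29) + 1*(-12) = -145; iterating: f(3)=-145, f(4)=330, f(5)=-1072, f(6)=2989, f(7)=-8864, f(8)=25623, f(9)=-74849, f(10)=217703, f(11)=-634330; answer -634330

-634330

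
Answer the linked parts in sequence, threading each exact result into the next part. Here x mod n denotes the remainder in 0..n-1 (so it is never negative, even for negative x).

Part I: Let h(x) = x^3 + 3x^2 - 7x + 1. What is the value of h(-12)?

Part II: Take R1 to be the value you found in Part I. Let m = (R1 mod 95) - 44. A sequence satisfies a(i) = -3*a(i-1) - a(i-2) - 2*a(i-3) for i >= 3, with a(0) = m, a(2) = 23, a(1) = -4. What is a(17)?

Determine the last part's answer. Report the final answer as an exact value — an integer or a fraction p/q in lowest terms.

-69724417

Part I: 1*(-12)^3 + 3*(-12)^2 - 7*(-12)^1 + 1 = (-1728) + (432) + (84) + (1) = -1211; answer -1211
Part II: R1 = -1211; m = -20; a(3) = -3*(23) - 1*(-4) - 2*(-20) = -25; iterating: a(3)=-25, a(4)=60, a(5)=-201, a(6)=593, a(7)=-1698, a(8)=4903, a(9)=-14197, a(10)=41084, a(11)=-118861, a(12)=343893, a(13)=-994986, a(14)=2878787, a(15)=-8329161, a(16)=24098668, a(17)=-69724417; answer -69724417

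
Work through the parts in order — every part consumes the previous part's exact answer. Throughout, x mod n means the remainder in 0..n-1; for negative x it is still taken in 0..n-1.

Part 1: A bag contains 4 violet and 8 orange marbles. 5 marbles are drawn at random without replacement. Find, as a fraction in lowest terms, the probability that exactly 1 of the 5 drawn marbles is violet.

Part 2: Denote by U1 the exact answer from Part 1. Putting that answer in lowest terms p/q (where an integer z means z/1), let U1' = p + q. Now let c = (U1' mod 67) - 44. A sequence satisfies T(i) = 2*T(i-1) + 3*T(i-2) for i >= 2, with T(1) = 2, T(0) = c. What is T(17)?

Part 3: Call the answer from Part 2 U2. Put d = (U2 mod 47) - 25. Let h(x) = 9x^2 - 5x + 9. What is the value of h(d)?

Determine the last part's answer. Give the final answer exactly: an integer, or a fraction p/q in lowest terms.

1043

Part 1: total draws C(12,5) = 792; favorable C(4,1)*C(8,4) = 280; P = 35/99; answer 35/99
Part 2: U1 = 35/99; threaded value p + q = 134; c = -44; T(2) = 2*(2) + 3*(-44) = -128; iterating: T(2)=-128, T(3)=-250, T(4)=-884, T(5)=-2518, T(6)=-7688, T(7)=-22930, T(8)=-68924, T(9)=-206638, T(10)=-620048, T(11)=-1860010, T(12)=-5580164, T(13)=-16740358, T(14)=-50221208, T(15)=-150663490, T(16)=-451990604, T(17)=-1355971678; answer -1355971678
Part 3: U2 = -1355971678; d = 11; 9*(11)^2 - 5*(11)^1 + 9 = (1089) + (-55) + (9) = 1043; answer 1043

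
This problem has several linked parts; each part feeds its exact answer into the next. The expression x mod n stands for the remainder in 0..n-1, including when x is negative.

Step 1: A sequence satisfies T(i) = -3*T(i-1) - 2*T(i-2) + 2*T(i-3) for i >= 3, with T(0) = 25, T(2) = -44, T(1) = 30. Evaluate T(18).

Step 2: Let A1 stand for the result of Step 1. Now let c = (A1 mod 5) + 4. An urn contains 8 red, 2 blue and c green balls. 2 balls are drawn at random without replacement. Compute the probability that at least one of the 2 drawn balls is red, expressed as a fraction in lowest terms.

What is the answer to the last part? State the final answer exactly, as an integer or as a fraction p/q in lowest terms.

Step 1: T(3) = -3*(-44) - 2*(30) + 2*(25) = 122; iterating: T(3)=122, T(4)=-218, T(5)=322, T(6)=-286, T(7)=-222, T(8)=1882, T(9)=-5774, T(10)=13114, T(11)=-24030, T(12)=34314, T(13)=-28654, T(14)=-30726, T(15)=218114, T(16)=-650198, T(17)=1452914, T(18)=-2622118; answer -2622118
Step 2: A1 = -2622118; c = 6; total draws C(16,2) = 120; complement C(8,2) = 28; favorable 120 - 28 = 92; P = 23/30; answer 23/30

23/30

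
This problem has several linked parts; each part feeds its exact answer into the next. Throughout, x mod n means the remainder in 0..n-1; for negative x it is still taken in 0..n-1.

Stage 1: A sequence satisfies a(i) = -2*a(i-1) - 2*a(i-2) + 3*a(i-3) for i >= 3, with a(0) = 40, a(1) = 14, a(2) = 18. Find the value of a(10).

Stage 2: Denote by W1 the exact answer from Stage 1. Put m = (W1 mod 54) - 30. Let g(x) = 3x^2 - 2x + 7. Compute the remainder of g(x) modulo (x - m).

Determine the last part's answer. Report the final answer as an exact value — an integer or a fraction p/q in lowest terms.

Stage 1: a(3) = -2*(18) - 2*(14) + 3*(40) = 56; iterating: a(3)=56, a(4)=-106, a(5)=154, a(6)=72, a(7)=-770, a(8)=1858, a(9)=-1960, a(10)=-2106; answer -2106
Stage 2: W1 = -2106; m = -30; remainder = value at the root: 3*(-30)^2 - 2*(-30)^1 + 7 = (2700) + (60) + (7) = 2767; answer 2767

2767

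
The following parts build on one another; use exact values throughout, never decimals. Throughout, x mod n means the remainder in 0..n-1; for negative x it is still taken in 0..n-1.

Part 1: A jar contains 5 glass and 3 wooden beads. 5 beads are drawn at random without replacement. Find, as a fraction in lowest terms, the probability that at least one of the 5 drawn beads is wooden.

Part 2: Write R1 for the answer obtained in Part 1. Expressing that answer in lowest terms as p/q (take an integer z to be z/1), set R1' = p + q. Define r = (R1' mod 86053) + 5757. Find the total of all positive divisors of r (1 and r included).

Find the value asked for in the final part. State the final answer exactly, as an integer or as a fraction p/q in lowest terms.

14924

Part 1: total draws C(8,5) = 56; complement C(5,5) = 1; favorable 56 - 1 = 55; P = 55/56; answer 55/56
Part 2: R1 = 55/56; threaded value p + q = 111; r = 5868; 5868 = 2^2 * 3^2 * 163; sigma = (1 + 2 + 4) * (1 + 3 + 9) * (1 + 163) = 7 * 13 * 164 = 14924; answer 14924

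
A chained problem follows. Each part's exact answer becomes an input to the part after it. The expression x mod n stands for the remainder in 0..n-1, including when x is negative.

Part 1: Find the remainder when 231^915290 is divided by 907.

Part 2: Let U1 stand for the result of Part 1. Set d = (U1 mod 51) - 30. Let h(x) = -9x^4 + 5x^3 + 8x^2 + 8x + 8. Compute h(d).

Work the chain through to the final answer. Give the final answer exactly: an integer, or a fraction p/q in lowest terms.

Part 1: squarings mod 907: 231^1=231, 231^2=755, 231^4=429, 231^8=827, 231^16=51, 231^32=787, 231^64=795, 231^128=753, 231^256=134, 231^512=723, 231^1024=297, 231^2048=230, 231^4096=294, 231^8192=271, 231^16384=881, 231^32768=676, 231^65536=755, 231^131072=429, 231^262144=827, 231^524288=51; 231^915290 = 231^2 * 231^8 * 231^16 * 231^64 * 231^256 * 231^512 * 231^1024 * 231^4096 * 231^8192 * 231^16384 * 231^32768 * 231^65536 * 231^262144 * 231^524288 = 437 (mod 907); answer 437
Part 2: U1 = 437; d = -1; -9*(-1)^4 + 5*(-1)^3 + 8*(-1)^2 + 8*(-1)^1 + 8 = (-9) + (-5) + (8) + (-8) + (8) = -6; answer -6

-6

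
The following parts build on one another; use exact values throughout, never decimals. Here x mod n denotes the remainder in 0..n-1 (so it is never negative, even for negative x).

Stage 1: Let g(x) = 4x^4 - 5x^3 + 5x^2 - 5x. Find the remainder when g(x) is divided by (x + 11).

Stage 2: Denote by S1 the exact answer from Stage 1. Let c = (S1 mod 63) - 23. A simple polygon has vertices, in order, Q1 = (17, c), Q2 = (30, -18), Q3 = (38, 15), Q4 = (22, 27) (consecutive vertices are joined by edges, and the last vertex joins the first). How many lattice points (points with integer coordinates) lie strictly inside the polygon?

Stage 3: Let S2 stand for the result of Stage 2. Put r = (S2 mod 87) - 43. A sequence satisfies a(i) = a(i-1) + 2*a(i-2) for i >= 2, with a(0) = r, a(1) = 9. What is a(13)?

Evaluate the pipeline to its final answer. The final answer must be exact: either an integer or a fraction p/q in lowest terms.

Stage 1: remainder = value at the root: 4*(-11)^4 - 5*(-11)^3 + 5*(-11)^2 - 5*(-11)^1 = (58564) + (6655) + (605) + (55) = 65879; answer 65879
Stage 2: S1 = 65879; c = 21; cross terms: (17*-18 - 30*21)=-936, (30*15 - 38*-18)=1134, (38*27 - 22*15)=696, (22*21 - 17*27)=3; twice the area = |897| = 897; area = 897/2; boundary points = 13 + 1 + 4 + 1 = 19; strictly interior points = area - boundary/2 + 1 = 440; answer 440
Stage 3: S2 = 440; r = -38; a(2) = 1*(9) + 2*(-38) = -67; iterating: a(2)=-67, a(3)=-49, a(4)=-183, a(5)=-281, a(6)=-647, a(7)=-1209, a(8)=-2503, a(9)=-4921, a(10)=-9927, a(11)=-19769, a(12)=-39623, a(13)=-79161; answer -79161

-79161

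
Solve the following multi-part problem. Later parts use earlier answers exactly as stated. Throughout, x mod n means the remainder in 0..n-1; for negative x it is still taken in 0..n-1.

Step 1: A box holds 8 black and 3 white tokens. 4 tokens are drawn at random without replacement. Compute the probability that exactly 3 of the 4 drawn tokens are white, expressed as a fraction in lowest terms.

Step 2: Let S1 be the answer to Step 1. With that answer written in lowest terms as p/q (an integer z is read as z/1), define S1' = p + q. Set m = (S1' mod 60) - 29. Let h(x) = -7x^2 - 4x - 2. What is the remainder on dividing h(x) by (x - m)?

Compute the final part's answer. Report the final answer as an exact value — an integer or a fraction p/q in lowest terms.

-2882

Step 1: total draws C(11,4) = 330; favorable C(3,3)*C(8,1) = 8; P = 4/165; answer 4/165
Step 2: S1 = 4/165; threaded value p + q = 169; m = 20; remainder = value at the root: -7*(20)^2 - 4*(20)^1 - 2 = (-2800) + (-80) + (-2) = -2882; answer -2882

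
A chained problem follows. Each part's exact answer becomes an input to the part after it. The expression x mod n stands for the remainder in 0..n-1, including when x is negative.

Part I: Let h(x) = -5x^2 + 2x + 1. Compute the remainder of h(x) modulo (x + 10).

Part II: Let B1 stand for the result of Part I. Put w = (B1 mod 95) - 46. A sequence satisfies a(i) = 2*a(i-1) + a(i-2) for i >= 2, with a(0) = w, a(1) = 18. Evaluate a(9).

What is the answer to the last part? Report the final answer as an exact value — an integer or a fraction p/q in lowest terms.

19770

Part I: remainder = value at the root: -5*(-10)^2 + 2*(-10)^1 + 1 = (-500) + (-20) + (1) = -519; answer -519
Part II: B1 = -519; w = 5; a(2) = 2*(18) + 1*(5) = 41; iterating: a(2)=41, a(3)=100, a(4)=241, a(5)=582, a(6)=1405, a(7)=3392, a(8)=8189, a(9)=19770; answer 19770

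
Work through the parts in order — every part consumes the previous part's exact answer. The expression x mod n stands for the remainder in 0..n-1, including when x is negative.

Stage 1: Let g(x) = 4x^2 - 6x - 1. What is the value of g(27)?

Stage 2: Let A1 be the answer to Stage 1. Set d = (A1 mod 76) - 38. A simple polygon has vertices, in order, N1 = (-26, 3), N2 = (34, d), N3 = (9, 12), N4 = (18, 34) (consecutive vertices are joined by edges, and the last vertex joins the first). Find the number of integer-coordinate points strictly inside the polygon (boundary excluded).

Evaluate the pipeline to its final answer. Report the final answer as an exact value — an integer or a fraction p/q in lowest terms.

Stage 1: 4*(27)^2 - 6*(27)^1 - 1 = (2916) + (-162) + (-1) = 2753; answer 2753
Stage 2: A1 = 2753; d = -21; cross terms: (-26*-21 - 34*3)=444, (34*12 - 9*-21)=597, (9*34 - 18*12)=90, (18*3 - -26*34)=938; twice the area = |2069| = 2069; area = 2069/2; boundary points = 12 + 1 + 1 + 1 = 15; strictly interior points = area - boundary/2 + 1 = 1028; answer 1028

1028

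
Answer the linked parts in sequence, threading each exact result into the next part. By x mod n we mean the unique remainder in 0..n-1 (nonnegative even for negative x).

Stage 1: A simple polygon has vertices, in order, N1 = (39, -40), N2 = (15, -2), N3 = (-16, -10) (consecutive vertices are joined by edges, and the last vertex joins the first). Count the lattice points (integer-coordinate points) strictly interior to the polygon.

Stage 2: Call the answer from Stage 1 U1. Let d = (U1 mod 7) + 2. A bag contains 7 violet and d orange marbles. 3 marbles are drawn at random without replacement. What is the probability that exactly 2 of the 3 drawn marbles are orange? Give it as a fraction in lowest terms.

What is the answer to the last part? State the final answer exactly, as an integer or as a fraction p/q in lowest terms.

7/22

Stage 1: cross terms: (39*-2 - 15*-40)=522, (15*-10 - -16*-2)=-182, (-16*-40 - 39*-10)=1030; twice the area = |1370| = 1370; area = 685; boundary points = 2 + 1 + 5 = 8; strictly interior points = area - boundary/2 + 1 = 682; answer 682
Stage 2: U1 = 682; d = 5; total draws C(12,3) = 220; favorable C(5,2)*C(7,1) = 70; P = 7/22; answer 7/22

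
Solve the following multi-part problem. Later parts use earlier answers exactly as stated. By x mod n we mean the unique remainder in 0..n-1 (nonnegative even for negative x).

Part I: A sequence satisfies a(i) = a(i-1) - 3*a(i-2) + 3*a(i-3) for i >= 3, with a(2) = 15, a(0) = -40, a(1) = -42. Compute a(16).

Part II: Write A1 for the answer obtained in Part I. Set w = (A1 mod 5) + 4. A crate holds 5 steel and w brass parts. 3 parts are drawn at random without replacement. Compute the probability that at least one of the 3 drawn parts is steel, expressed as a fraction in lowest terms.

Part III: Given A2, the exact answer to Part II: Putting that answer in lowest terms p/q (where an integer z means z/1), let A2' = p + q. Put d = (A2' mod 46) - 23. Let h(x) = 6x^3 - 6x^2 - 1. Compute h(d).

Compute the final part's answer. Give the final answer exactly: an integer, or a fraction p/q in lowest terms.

Part I: a(3) = 1*(15) - 3*(-42) + 3*(-40) = 21; iterating: a(3)=21, a(4)=-150, a(5)=-168, a(6)=345, a(7)=399, a(8)=-1140, a(9)=-1302, a(10)=3315, a(11)=3801, a(12)=-10050, a(13)=-11508, a(14)=30045, a(15)=34419, a(16)=-90240; answer -90240
Part II: A1 = -90240; w = 4; total draws C(9,3) = 84; complement C(4,3) = 4; favorable 84 - 4 = 80; P = 20/21; answer 20/21
Part III: A2 = 20/21; threaded value p + q = 41; d = 18; 6*(18)^3 - 6*(18)^2 - 1 = (34992) + (-1944) + (-1) = 33047; answer 33047

33047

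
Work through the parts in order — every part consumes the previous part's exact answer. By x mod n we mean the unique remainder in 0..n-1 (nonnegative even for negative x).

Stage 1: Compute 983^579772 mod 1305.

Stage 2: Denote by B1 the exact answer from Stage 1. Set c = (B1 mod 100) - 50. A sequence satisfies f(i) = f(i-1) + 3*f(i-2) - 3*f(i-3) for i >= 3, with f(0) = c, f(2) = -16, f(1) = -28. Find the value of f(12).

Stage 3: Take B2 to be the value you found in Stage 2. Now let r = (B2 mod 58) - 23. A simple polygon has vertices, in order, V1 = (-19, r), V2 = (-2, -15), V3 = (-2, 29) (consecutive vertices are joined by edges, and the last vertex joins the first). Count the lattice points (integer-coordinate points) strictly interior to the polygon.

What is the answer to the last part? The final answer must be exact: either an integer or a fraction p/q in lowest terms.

352

Stage 1: squarings mod 1305: 983^1=983, 983^2=589, 983^4=1096, 983^8=616, 983^16=1006, 983^32=661, 983^64=1051, 983^128=571, 983^256=1096, 983^512=616, 983^1024=1006, 983^2048=661, 983^4096=1051, 983^8192=571, 983^16384=1096, 983^32768=616, 983^65536=1006, 983^131072=661, 983^262144=1051, 983^524288=571; 983^579772 = 983^4 * 983^8 * 983^16 * 983^32 * 983^128 * 983^2048 * 983^4096 * 983^16384 * 983^32768 * 983^524288 = 1096 (mod 1305); answer 1096
Stage 2: B1 = 1096; c = 46; f(3) = 1*(-16) + 3*(-28) - 3*(46) = -238; iterating: f(3)=-238, f(4)=-202, f(5)=-868, f(6)=-760, f(7)=-2758, f(8)=-2434, f(9)=-8428, f(10)=-7456, f(11)=-25438, f(12)=-22522; answer -22522
Stage 3: B2 = -22522; r = 17; cross terms: (-19*-15 - -2*17)=319, (-2*29 - -2*-15)=-88, (-2*17 - -19*29)=517; twice the area = |748| = 748; area = 374; boundary points = 1 + 44 + 1 = 46; strictly interior points = area - boundary/2 + 1 = 352; answer 352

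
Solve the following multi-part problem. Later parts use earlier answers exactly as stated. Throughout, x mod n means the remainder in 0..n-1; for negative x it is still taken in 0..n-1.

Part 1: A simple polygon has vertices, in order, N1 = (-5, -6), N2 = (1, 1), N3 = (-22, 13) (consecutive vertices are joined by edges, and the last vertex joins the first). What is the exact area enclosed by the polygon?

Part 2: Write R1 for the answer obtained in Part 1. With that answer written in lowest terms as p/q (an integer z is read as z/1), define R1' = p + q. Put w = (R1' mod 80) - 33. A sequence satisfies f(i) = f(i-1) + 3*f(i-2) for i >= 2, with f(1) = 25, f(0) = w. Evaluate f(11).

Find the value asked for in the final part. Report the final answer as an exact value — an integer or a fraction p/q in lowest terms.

213109

Part 1: cross terms: (-5*1 - 1*-6)=1, (1*13 - -22*1)=35, (-22*-6 - -5*13)=197; twice the area = |233| = 233; area = 233/2; answer 233/2
Part 2: R1 = 233/2; threaded value p + q = 235; w = 42; f(2) = 1*(25) + 3*(42) = 151; iterating: f(2)=151, f(3)=226, f(4)=679, f(5)=1357, f(6)=3394, f(7)=7465, f(8)=17647, f(9)=40042, f(10)=92983, f(11)=213109; answer 213109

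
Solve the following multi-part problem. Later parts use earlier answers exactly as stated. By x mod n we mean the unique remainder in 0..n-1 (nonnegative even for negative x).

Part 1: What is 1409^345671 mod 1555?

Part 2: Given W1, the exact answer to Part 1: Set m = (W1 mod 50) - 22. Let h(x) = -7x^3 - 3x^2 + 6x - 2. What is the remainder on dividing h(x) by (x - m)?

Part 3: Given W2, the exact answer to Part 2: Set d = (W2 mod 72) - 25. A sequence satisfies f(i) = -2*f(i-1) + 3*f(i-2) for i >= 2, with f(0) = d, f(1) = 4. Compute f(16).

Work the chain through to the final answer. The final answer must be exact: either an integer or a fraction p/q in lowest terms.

441228925

Part 1: squarings mod 1555: 1409^1=1409, 1409^2=1101, 1409^4=856, 1409^8=331, 1409^16=711, 1409^32=146, 1409^64=1101, 1409^128=856, 1409^256=331, 1409^512=711, 1409^1024=146, 1409^2048=1101, 1409^4096=856, 1409^8192=331, 1409^16384=711, 1409^32768=146, 1409^65536=1101, 1409^131072=856, 1409^262144=331; 1409^345671 = 1409^1 * 1409^2 * 1409^4 * 1409^64 * 1409^512 * 1409^1024 * 1409^16384 * 1409^65536 * 1409^262144 = 984 (mod 1555); answer 984
Part 2: W1 = 984; m = 12; remainder = value at the root: -7*(12)^3 - 3*(12)^2 + 6*(12)^1 - 2 = (-12096) + (-432) + (72) + (-2) = -12458; answer -12458
Part 3: W2 = -12458; d = 45; f(2) = -2*(4) + 3*(45) = 127; iterating: f(2)=127, f(3)=-242, f(4)=865, f(5)=-2456, f(6)=7507, f(7)=-22382, f(8)=67285, f(9)=-201716, f(10)=605287, f(11)=-1815722, f(12)=5447305, f(13)=-16341776, f(14)=49025467, f(15)=-147076262, f(16)=441228925; answer 441228925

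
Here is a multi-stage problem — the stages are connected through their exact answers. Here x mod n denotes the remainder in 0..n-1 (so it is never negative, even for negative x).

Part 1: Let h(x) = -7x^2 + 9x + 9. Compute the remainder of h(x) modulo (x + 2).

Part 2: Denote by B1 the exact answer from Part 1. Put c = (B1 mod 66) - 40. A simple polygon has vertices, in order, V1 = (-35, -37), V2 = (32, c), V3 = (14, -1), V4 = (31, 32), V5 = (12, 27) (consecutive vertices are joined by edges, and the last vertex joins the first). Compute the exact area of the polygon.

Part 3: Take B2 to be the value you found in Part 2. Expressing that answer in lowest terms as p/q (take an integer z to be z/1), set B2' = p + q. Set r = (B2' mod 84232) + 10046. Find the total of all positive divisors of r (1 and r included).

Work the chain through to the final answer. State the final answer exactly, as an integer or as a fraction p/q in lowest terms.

13440

Part 1: remainder = value at the root: -7*(-2)^2 + 9*(-2)^1 + 9 = (-28) + (-18) + (9) = -37; answer -37
Part 2: B1 = -37; c = -11; cross terms: (-35*-11 - 32*-37)=1569, (32*-1 - 14*-11)=122, (14*32 - 31*-1)=479, (31*27 - 12*32)=453, (12*-37 - -35*27)=501; twice the area = |3124| = 3124; area = 1562; answer 1562
Part 3: B2 = 1562; threaded value p + q = 1563; r = 11609; 11609 = 13 * 19 * 47; sigma = (1 + 13) * (1 + 19) * (1 + 47) = 14 * 20 * 48 = 13440; answer 13440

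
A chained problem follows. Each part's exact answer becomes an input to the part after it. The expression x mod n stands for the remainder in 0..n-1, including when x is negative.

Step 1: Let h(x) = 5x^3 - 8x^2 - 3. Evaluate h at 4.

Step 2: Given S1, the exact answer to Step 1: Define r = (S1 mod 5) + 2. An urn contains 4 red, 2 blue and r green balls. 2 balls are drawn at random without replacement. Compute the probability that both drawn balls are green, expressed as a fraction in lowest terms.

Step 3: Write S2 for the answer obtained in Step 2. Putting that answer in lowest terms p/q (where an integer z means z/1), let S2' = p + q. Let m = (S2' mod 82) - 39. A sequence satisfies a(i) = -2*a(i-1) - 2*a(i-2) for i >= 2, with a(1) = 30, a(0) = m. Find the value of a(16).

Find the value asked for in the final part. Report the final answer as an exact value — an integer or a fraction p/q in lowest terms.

Step 1: 5*(4)^3 - 8*(4)^2 - 3 = (320) + (-128) + (-3) = 189; answer 189
Step 2: S1 = 189; r = 6; total draws C(12,2) = 66; favorable C(6,2) = 15; P = 5/22; answer 5/22
Step 3: S2 = 5/22; threaded value p + q = 27; m = -12; a(2) = -2*(30) - 2*(-12) = -36; iterating: a(2)=-36, a(3)=12, a(4)=48, a(5)=-120, a(6)=144, a(7)=-48, a(8)=-192, a(9)=480, a(10)=-576, a(11)=192, a(12)=768, a(13)=-1920, a(14)=2304, a(15)=-768, a(16)=-3072; answer -3072

-3072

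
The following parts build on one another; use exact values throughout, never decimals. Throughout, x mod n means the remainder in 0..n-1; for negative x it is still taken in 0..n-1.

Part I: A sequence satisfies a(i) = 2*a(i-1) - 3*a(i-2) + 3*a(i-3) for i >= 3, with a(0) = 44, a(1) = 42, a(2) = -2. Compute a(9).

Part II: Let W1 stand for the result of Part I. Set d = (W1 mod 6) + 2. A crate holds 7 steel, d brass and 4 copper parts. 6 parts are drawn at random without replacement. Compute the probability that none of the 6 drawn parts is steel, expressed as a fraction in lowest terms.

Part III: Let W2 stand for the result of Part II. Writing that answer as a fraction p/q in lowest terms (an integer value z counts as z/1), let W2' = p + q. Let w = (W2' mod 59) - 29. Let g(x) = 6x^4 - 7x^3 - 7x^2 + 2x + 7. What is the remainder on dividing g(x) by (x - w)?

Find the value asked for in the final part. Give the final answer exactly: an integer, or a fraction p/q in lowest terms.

668383

Part I: a(3) = 2*(-2) - 3*(42) + 3*(44) = 2; iterating: a(3)=2, a(4)=136, a(5)=260, a(6)=118, a(7)=-136, a(8)=154, a(9)=1070; answer 1070
Part II: W1 = 1070; d = 4; total draws C(15,6) = 5005; favorable C(8,6) = 28; P = 4/715; answer 4/715
Part III: W2 = 4/715; threaded value p + q = 719; w = -18; remainder = value at the root: 6*(-18)^4 - 7*(-18)^3 - 7*(-18)^2 + 2*(-18)^1 + 7 = (629856) + (40824) + (-2268) + (-36) + (7) = 668383; answer 668383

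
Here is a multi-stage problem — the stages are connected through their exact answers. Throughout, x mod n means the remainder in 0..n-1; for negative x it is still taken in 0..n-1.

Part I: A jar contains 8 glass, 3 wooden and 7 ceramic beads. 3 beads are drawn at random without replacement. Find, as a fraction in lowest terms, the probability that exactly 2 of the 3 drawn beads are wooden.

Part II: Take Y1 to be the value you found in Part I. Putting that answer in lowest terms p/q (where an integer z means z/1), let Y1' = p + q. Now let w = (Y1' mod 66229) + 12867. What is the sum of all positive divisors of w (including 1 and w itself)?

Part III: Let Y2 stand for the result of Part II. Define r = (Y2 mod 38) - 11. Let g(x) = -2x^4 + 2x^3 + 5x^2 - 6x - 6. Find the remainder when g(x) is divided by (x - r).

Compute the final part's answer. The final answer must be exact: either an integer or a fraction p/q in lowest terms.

-7

Part I: total draws C(18,3) = 816; favorable C(3,2)*C(15,1) = 45; P = 15/272; answer 15/272
Part II: Y1 = 15/272; threaded value p + q = 287; w = 13154; 13154 = 2 * 6577; sigma = (1 + 2) * (1 + 6577) = 3 * 6578 = 19734; answer 19734
Part III: Y2 = 19734; r = 1; remainder = value at the root: -2*(1)^4 + 2*(1)^3 + 5*(1)^2 - 6*(1)^1 - 6 = (-2) + (2) + (5) + (-6) + (-6) = -7; answer -7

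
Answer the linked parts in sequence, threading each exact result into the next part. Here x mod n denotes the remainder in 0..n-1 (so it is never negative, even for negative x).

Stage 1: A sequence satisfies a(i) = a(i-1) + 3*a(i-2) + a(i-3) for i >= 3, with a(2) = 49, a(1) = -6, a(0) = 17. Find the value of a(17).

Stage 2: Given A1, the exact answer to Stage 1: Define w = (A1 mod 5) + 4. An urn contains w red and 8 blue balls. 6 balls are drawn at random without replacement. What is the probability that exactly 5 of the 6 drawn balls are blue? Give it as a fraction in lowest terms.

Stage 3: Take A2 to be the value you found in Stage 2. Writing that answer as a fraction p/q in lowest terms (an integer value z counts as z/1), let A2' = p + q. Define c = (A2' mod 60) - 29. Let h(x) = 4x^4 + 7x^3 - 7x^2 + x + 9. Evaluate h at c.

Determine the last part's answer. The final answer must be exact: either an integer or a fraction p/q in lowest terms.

46319

Stage 1: a(3) = 1*(49) + 3*(-6) + 1*(17) = 48; iterating: a(3)=48, a(4)=189, a(5)=382, a(6)=997, a(7)=2332, a(8)=5705, a(9)=13698, a(10)=33145, a(11)=79944, a(12)=193077, a(13)=466054, a(14)=1125229, a(15)=2716468, a(16)=6558209, a(17)=15832842; answer 15832842
Stage 2: A1 = 15832842; w = 6; total draws C(14,6) = 3003; favorable C(8,5)*C(6,1) = 336; P = 16/143; answer 16/143
Stage 3: A2 = 16/143; threaded value p + q = 159; c = 10; 4*(10)^4 + 7*(10)^3 - 7*(10)^2 + 1*(10)^1 + 9 = (40000) + (7000) + (-700) + (10) + (9) = 46319; answer 46319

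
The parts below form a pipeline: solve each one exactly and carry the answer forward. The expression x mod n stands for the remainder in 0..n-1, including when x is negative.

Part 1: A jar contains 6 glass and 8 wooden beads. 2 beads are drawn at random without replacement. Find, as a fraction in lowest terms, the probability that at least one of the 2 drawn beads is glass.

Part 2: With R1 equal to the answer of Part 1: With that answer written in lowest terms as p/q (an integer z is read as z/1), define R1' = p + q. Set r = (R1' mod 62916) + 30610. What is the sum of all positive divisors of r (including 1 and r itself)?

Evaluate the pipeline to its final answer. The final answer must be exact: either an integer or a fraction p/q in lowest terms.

Part 1: total draws C(14,2) = 91; complement C(8,2) = 28; favorable 91 - 28 = 63; P = 9/13; answer 9/13
Part 2: R1 = 9/13; threaded value p + q = 22; r = 30632; 30632 = 2^3 * 7 * 547; sigma = (1 + 2 + 4 + 8) * (1 + 7) * (1 + 547) = 15 * 8 * 548 = 65760; answer 65760

65760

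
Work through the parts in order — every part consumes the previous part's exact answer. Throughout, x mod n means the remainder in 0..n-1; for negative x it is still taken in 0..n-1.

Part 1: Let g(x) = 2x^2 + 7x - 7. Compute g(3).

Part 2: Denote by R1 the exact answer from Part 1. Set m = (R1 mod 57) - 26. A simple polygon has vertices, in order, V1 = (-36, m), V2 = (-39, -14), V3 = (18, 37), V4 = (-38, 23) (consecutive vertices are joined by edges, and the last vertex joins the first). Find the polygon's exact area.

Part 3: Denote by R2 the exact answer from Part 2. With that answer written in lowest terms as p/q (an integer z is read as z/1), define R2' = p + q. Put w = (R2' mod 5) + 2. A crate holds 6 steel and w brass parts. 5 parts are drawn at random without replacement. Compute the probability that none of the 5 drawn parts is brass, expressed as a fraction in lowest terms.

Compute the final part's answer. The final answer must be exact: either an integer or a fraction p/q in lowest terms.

Part 1: 2*(3)^2 + 7*(3)^1 - 7 = (18) + (21) + (-7) = 32; answer 32
Part 2: R1 = 32; m = 6; cross terms: (-36*-14 - -39*6)=738, (-39*37 - 18*-14)=-1191, (18*23 - -38*37)=1820, (-38*6 - -36*23)=600; twice the area = |1967| = 1967; area = 1967/2; answer 1967/2
Part 3: R2 = 1967/2; threaded value p + q = 1969; w = 6; total draws C(12,5) = 792; favorable C(6,5) = 6; P = 1/132; answer 1/132

1/132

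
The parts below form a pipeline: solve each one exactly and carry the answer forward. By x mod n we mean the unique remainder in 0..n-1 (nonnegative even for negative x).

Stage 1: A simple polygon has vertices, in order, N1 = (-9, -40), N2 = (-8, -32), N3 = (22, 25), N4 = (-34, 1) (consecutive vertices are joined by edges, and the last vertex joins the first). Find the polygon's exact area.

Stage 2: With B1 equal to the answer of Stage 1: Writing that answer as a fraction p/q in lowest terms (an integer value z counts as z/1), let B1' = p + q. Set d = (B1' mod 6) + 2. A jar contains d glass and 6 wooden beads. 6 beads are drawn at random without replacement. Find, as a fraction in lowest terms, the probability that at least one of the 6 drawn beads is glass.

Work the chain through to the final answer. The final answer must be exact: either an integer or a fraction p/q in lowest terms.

Stage 1: cross terms: (-9*-32 - -8*-40)=-32, (-8*25 - 22*-32)=504, (22*1 - -34*25)=872, (-34*-40 - -9*1)=1369; twice the area = |2713| = 2713; area = 2713/2; answer 2713/2
Stage 2: B1 = 2713/2; threaded value p + q = 2715; d = 5; total draws C(11,6) = 462; complement C(6,6) = 1; favorable 462 - 1 = 461; P = 461/462; answer 461/462

461/462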